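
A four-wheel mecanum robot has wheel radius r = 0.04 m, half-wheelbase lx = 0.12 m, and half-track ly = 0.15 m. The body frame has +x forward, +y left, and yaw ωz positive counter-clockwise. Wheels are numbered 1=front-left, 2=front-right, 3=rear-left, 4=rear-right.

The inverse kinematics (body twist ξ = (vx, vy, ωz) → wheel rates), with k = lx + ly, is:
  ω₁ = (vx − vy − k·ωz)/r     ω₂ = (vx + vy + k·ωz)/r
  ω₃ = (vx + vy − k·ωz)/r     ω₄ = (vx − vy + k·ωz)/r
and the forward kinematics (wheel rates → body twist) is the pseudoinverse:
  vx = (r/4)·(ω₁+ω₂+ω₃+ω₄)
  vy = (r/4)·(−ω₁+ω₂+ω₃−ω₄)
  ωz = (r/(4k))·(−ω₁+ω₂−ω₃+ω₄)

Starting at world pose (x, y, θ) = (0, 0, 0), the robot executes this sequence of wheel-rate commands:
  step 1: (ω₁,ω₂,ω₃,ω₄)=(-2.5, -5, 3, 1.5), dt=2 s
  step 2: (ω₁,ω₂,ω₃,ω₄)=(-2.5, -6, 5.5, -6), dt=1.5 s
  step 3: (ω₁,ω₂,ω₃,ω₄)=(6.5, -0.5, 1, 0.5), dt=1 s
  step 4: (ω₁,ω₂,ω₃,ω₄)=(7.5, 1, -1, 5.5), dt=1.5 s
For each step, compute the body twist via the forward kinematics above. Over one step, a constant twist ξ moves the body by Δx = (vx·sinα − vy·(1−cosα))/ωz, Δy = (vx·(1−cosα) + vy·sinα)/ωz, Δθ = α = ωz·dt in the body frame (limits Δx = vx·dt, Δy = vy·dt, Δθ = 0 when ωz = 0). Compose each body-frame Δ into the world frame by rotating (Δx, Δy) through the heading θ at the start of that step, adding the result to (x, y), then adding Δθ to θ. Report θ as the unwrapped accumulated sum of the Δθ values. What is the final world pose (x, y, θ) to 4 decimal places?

step 1: ξ=(vx,vy,ωz)=(-0.0300, -0.0100, -0.1481), dt=2.0 → body Δ=(-0.0621, -0.0109, -0.2963) → world pose (-0.0621, -0.0109, -0.2963)
step 2: ξ=(vx,vy,ωz)=(-0.0900, 0.0800, -0.5556), dt=1.5 → body Δ=(-0.0727, 0.1597, -0.8333) → world pose (-0.0850, 0.1631, -1.1296)
step 3: ξ=(vx,vy,ωz)=(0.0750, -0.0650, -0.2778), dt=1.0 → body Δ=(0.0651, -0.0745, -0.2778) → world pose (-0.1246, 0.0724, -1.4074)
step 4: ξ=(vx,vy,ωz)=(0.1300, -0.1300, 0.0000), dt=1.5 → body Δ=(0.1950, -0.1950, 0.0000) → world pose (-0.2853, -0.1517, -1.4074)

(-0.2853, -0.1517, -1.4074)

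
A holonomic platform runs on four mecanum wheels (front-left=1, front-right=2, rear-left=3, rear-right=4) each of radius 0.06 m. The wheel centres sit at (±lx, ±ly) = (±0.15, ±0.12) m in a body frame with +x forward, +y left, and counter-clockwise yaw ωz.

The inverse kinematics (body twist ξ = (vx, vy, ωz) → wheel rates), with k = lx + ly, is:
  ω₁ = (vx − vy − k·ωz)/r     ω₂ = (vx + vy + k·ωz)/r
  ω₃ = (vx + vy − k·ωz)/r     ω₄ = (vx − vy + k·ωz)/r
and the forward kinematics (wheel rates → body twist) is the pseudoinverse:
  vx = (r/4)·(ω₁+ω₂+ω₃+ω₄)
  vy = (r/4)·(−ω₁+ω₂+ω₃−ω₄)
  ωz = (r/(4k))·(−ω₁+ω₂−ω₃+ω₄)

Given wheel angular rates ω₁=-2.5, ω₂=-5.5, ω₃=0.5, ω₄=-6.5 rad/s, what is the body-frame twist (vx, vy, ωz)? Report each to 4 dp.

(-0.2100, 0.0600, -0.5556)

k = lx + ly = 0.15 + 0.12 = 0.2700
ω₁+ω₂+ω₃+ω₄ = -14.0000  →  vx = (0.06/4)·-14.0000 = -0.2100
−ω₁+ω₂+ω₃−ω₄ = 4.0000  →  vy = (0.06/4)·4.0000 = 0.0600
−ω₁+ω₂−ω₃+ω₄ = -10.0000  →  ωz = (0.06/1.0800)·-10.0000 = -0.5556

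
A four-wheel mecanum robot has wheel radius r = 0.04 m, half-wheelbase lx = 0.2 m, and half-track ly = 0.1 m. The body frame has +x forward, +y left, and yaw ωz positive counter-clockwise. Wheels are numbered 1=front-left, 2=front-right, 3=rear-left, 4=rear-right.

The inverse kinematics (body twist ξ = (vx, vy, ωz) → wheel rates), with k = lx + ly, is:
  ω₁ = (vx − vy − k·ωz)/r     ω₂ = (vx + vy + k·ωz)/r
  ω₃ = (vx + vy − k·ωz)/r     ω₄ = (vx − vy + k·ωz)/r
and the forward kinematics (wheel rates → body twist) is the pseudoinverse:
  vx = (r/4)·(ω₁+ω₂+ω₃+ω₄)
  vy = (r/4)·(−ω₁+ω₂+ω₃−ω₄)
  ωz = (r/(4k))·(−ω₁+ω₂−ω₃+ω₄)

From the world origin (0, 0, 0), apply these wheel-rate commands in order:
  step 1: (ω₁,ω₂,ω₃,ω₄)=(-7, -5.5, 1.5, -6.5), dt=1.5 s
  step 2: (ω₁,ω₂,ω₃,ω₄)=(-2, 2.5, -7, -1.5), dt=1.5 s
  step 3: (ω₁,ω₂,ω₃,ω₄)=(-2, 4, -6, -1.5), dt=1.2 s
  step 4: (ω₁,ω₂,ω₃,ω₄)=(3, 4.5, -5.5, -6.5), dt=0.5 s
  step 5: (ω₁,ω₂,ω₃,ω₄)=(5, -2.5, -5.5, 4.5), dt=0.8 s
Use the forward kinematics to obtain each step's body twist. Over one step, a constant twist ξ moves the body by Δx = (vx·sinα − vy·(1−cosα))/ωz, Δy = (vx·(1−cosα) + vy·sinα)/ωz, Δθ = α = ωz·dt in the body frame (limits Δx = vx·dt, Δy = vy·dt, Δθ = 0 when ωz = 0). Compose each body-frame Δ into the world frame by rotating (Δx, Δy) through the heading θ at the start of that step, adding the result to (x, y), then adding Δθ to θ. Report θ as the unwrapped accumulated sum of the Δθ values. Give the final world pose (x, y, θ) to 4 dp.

step 1: ξ=(vx,vy,ωz)=(-0.1750, 0.0950, -0.2167), dt=1.5 → body Δ=(-0.2350, 0.1823, -0.3250) → world pose (-0.2350, 0.1823, -0.3250)
step 2: ξ=(vx,vy,ωz)=(-0.0800, -0.0100, 0.3333), dt=1.5 → body Δ=(-0.1114, -0.0438, 0.5000) → world pose (-0.3545, 0.1764, 0.1750)
step 3: ξ=(vx,vy,ωz)=(-0.0550, 0.0150, 0.3500), dt=1.2 → body Δ=(-0.0678, 0.0038, 0.4200) → world pose (-0.4219, 0.1683, 0.5950)
step 4: ξ=(vx,vy,ωz)=(-0.0450, 0.0250, 0.0167), dt=0.5 → body Δ=(-0.0226, 0.0124, 0.0083) → world pose (-0.4475, 0.1660, 0.6033)
step 5: ξ=(vx,vy,ωz)=(0.0150, -0.1750, 0.0833), dt=0.8 → body Δ=(0.0167, -0.1395, 0.0667) → world pose (-0.3547, 0.0606, 0.6700)

(-0.3547, 0.0606, 0.6700)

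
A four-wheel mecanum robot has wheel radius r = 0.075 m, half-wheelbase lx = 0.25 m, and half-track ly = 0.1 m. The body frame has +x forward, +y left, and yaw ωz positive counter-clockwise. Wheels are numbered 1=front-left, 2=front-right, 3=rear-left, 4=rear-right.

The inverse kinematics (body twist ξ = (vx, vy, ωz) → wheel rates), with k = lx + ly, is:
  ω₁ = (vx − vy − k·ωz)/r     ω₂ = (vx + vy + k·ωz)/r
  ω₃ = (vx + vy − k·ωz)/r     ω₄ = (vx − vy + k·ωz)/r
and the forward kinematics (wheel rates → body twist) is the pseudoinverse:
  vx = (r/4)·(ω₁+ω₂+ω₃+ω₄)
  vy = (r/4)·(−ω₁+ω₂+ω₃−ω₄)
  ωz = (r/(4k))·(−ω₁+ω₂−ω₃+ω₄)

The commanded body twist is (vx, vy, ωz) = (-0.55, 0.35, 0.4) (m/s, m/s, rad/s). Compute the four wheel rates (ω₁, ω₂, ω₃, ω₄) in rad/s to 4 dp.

k = lx + ly = 0.25 + 0.1 = 0.3500;  k·ωz = 0.3500·0.4 = 0.1400
ω₁ (FL) = (vx − vy − k·ωz)/r = -1.0400/0.075 = -13.8667
ω₂ (FR) = (vx + vy + k·ωz)/r = -0.0600/0.075 = -0.8000
ω₃ (RL) = (vx + vy − k·ωz)/r = -0.3400/0.075 = -4.5333
ω₄ (RR) = (vx − vy + k·ωz)/r = -0.7600/0.075 = -10.1333

(-13.8667, -0.8000, -4.5333, -10.1333)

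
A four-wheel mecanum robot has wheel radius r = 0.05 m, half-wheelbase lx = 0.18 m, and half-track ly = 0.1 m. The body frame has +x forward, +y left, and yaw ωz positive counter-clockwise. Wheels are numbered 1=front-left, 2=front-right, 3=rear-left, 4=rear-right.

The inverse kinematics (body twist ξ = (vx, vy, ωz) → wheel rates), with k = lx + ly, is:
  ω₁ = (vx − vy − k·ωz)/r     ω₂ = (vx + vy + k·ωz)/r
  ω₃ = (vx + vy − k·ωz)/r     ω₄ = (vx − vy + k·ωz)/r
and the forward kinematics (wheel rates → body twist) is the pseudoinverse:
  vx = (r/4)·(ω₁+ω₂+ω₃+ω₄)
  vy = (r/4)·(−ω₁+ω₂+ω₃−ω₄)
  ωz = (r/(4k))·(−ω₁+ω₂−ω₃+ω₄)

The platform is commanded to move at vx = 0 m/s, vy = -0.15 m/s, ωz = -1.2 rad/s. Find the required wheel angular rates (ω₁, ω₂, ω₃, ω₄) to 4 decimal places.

(9.7200, -9.7200, 3.7200, -3.7200)

k = lx + ly = 0.18 + 0.1 = 0.2800;  k·ωz = 0.2800·-1.2 = -0.3360
ω₁ (FL) = (vx − vy − k·ωz)/r = 0.4860/0.05 = 9.7200
ω₂ (FR) = (vx + vy + k·ωz)/r = -0.4860/0.05 = -9.7200
ω₃ (RL) = (vx + vy − k·ωz)/r = 0.1860/0.05 = 3.7200
ω₄ (RR) = (vx − vy + k·ωz)/r = -0.1860/0.05 = -3.7200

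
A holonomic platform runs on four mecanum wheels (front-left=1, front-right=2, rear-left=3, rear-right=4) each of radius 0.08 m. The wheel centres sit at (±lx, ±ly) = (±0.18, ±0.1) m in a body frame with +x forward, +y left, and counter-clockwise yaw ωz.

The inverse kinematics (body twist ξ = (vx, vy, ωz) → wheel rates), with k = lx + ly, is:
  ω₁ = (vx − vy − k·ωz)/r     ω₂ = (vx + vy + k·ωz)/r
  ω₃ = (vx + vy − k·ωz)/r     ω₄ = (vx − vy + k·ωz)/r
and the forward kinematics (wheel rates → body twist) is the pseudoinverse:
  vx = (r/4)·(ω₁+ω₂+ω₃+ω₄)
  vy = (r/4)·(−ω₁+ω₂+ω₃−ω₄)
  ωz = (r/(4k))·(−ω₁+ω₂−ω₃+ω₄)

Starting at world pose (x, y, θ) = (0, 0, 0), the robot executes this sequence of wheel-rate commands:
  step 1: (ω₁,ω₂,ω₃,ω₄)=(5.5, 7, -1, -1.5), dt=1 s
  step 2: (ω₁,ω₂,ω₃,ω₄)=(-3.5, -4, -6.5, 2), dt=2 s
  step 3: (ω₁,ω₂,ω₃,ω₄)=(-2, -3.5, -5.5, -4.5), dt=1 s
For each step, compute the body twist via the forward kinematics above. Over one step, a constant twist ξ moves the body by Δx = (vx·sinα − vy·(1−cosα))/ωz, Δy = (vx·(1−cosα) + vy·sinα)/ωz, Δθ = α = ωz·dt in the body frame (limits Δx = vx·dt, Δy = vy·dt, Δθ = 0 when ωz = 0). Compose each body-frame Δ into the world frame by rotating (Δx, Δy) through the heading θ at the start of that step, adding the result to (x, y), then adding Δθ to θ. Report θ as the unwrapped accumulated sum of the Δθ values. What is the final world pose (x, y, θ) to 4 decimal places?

step 1: ξ=(vx,vy,ωz)=(0.2000, 0.0400, 0.0714), dt=1.0 → body Δ=(0.1984, 0.0471, 0.0714) → world pose (0.1984, 0.0471, 0.0714)
step 2: ξ=(vx,vy,ωz)=(-0.2400, -0.1800, 0.5714), dt=2.0 → body Δ=(-0.1978, -0.5323, 1.1429) → world pose (0.0390, -0.4980, 1.2143)
step 3: ξ=(vx,vy,ωz)=(-0.3100, -0.0500, -0.0357), dt=1.0 → body Δ=(-0.3108, -0.0445, -0.0357) → world pose (-0.0278, -0.8047, 1.1786)

(-0.0278, -0.8047, 1.1786)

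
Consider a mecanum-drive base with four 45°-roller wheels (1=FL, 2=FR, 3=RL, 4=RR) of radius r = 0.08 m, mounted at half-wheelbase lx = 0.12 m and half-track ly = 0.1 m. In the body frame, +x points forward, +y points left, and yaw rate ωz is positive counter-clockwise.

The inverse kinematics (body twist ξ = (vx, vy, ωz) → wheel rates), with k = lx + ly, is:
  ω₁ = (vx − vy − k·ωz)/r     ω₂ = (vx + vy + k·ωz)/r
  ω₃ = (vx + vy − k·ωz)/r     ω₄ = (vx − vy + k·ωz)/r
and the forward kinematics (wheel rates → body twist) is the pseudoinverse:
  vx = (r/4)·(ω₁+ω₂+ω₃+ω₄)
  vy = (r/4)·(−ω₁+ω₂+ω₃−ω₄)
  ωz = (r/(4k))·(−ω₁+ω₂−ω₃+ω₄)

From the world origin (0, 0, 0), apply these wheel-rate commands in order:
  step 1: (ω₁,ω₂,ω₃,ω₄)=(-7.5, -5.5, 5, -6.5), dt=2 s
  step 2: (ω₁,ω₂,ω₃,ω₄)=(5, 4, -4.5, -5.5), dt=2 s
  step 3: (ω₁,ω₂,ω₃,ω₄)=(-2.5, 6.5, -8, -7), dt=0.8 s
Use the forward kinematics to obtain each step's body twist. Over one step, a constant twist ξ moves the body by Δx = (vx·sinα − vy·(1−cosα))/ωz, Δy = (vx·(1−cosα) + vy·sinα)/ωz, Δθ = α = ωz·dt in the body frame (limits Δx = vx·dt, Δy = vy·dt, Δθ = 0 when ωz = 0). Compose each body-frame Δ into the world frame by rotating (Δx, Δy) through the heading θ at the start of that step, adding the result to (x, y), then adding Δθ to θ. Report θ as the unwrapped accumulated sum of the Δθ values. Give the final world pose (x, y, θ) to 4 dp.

step 1: ξ=(vx,vy,ωz)=(-0.2900, 0.2700, -0.8636), dt=2.0 → body Δ=(0.0297, 0.6969, -1.7273) → world pose (0.0297, 0.6969, -1.7273)
step 2: ξ=(vx,vy,ωz)=(-0.0200, 0.0000, -0.1818), dt=2.0 → body Δ=(-0.0391, 0.0072, -0.3636) → world pose (0.0429, 0.7345, -2.0909)
step 3: ξ=(vx,vy,ωz)=(-0.2200, 0.1600, 0.9091), dt=0.8 → body Δ=(-0.2054, 0.0558, 0.7273) → world pose (0.1934, 0.8850, -1.3636)

(0.1934, 0.8850, -1.3636)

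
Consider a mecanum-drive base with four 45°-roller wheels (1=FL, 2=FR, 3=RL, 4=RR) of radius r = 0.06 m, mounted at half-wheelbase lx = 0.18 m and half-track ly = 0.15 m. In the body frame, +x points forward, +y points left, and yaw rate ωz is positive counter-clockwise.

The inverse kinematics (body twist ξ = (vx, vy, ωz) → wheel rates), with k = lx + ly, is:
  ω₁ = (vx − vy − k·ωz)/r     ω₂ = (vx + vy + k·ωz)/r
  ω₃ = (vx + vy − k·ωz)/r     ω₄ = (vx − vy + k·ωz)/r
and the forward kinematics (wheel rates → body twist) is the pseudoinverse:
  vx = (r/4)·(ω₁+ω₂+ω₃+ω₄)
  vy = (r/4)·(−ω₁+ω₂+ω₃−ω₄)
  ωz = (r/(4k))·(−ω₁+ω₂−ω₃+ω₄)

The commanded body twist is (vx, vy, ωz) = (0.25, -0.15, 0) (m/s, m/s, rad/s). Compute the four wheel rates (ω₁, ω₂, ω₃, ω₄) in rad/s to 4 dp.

(6.6667, 1.6667, 1.6667, 6.6667)

k = lx + ly = 0.18 + 0.15 = 0.3300;  k·ωz = 0.3300·0 = 0.0000
ω₁ (FL) = (vx − vy − k·ωz)/r = 0.4000/0.06 = 6.6667
ω₂ (FR) = (vx + vy + k·ωz)/r = 0.1000/0.06 = 1.6667
ω₃ (RL) = (vx + vy − k·ωz)/r = 0.1000/0.06 = 1.6667
ω₄ (RR) = (vx − vy + k·ωz)/r = 0.4000/0.06 = 6.6667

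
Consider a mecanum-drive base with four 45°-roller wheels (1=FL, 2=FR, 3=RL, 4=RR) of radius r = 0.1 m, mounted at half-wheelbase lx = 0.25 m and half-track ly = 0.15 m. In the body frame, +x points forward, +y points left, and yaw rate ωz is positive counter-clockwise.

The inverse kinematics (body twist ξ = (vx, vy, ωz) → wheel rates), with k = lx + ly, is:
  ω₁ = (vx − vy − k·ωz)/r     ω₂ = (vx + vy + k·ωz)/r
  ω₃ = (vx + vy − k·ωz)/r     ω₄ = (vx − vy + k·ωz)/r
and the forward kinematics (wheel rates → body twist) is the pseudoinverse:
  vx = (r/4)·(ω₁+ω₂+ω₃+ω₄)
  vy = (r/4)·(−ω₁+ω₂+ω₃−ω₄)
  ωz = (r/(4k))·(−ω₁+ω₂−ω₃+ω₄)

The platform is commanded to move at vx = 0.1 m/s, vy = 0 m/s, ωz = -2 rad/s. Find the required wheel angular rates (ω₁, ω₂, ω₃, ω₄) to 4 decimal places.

k = lx + ly = 0.25 + 0.15 = 0.4000;  k·ωz = 0.4000·-2 = -0.8000
ω₁ (FL) = (vx − vy − k·ωz)/r = 0.9000/0.1 = 9.0000
ω₂ (FR) = (vx + vy + k·ωz)/r = -0.7000/0.1 = -7.0000
ω₃ (RL) = (vx + vy − k·ωz)/r = 0.9000/0.1 = 9.0000
ω₄ (RR) = (vx − vy + k·ωz)/r = -0.7000/0.1 = -7.0000

(9.0000, -7.0000, 9.0000, -7.0000)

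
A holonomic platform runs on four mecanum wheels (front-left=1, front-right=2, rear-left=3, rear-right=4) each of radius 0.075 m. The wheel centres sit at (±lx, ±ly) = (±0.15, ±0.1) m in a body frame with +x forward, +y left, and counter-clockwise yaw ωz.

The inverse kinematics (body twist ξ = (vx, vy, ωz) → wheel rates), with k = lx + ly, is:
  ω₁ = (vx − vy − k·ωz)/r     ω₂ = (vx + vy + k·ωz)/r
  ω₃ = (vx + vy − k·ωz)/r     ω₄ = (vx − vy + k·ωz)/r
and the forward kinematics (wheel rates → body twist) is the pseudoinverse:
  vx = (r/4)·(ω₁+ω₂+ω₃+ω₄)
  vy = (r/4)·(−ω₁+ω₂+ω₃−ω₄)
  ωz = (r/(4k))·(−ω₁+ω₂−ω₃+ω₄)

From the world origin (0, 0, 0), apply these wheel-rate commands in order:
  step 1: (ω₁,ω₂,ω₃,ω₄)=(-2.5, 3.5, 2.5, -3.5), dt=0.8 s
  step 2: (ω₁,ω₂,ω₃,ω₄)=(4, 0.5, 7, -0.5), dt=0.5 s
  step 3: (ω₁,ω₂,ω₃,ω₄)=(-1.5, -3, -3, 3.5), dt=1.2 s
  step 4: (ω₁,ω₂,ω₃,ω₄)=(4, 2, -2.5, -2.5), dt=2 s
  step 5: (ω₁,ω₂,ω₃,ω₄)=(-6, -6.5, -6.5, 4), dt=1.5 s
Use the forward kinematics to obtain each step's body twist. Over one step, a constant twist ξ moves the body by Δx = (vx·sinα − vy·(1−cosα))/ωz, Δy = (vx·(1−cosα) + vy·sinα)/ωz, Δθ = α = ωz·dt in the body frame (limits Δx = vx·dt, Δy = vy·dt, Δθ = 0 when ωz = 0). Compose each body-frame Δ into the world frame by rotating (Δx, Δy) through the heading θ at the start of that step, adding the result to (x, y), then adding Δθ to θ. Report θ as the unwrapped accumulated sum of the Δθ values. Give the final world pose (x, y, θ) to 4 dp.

step 1: ξ=(vx,vy,ωz)=(0.0000, 0.2250, 0.0000), dt=0.8 → body Δ=(0.0000, 0.1800, 0.0000) → world pose (0.0000, 0.1800, 0.0000)
step 2: ξ=(vx,vy,ωz)=(0.2062, 0.0750, -0.8250), dt=0.5 → body Δ=(0.1079, 0.0155, -0.4125) → world pose (0.1079, 0.1955, -0.4125)
step 3: ξ=(vx,vy,ωz)=(-0.0750, -0.1500, 0.3750), dt=1.2 → body Δ=(-0.0472, -0.1939, 0.4500) → world pose (-0.0131, 0.0368, 0.0375)
step 4: ξ=(vx,vy,ωz)=(0.0187, -0.0375, -0.1500), dt=2.0 → body Δ=(0.0258, -0.0795, -0.3000) → world pose (0.0156, -0.0417, -0.2625)
step 5: ξ=(vx,vy,ωz)=(-0.2812, -0.2062, 0.7500), dt=1.5 → body Δ=(-0.1819, -0.4614, 1.1250) → world pose (-0.2798, -0.4401, 0.8625)

(-0.2798, -0.4401, 0.8625)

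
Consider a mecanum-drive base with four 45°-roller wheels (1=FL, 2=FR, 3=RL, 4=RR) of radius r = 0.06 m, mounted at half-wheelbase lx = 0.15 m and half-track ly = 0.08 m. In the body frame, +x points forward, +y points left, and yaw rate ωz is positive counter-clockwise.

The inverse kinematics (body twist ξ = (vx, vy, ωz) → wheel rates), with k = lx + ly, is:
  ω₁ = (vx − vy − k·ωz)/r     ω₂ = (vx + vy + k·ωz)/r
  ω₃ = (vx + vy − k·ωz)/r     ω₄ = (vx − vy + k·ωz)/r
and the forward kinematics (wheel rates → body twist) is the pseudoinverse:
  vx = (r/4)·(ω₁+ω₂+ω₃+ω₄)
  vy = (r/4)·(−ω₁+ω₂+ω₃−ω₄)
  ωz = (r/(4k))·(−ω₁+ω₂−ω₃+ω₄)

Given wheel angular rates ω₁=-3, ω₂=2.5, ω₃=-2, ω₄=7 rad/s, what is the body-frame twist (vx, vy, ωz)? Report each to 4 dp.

(0.0675, -0.0525, 0.9457)

k = lx + ly = 0.15 + 0.08 = 0.2300
ω₁+ω₂+ω₃+ω₄ = 4.5000  →  vx = (0.06/4)·4.5000 = 0.0675
−ω₁+ω₂+ω₃−ω₄ = -3.5000  →  vy = (0.06/4)·-3.5000 = -0.0525
−ω₁+ω₂−ω₃+ω₄ = 14.5000  →  ωz = (0.06/0.9200)·14.5000 = 0.9457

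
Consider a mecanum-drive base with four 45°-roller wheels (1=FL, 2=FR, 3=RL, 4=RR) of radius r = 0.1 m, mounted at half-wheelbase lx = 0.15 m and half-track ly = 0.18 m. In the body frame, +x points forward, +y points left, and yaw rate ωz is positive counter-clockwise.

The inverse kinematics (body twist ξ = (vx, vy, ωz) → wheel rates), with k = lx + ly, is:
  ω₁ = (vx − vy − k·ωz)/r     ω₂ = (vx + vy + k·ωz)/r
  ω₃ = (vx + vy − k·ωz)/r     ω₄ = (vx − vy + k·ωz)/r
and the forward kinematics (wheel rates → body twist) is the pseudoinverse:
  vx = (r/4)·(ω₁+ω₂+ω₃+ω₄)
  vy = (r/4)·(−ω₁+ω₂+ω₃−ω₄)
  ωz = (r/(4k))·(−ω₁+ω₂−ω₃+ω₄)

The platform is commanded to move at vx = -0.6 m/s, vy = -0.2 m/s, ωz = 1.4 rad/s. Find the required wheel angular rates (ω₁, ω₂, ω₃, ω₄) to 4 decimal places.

(-8.6200, -3.3800, -12.6200, 0.6200)

k = lx + ly = 0.15 + 0.18 = 0.3300;  k·ωz = 0.3300·1.4 = 0.4620
ω₁ (FL) = (vx − vy − k·ωz)/r = -0.8620/0.1 = -8.6200
ω₂ (FR) = (vx + vy + k·ωz)/r = -0.3380/0.1 = -3.3800
ω₃ (RL) = (vx + vy − k·ωz)/r = -1.2620/0.1 = -12.6200
ω₄ (RR) = (vx − vy + k·ωz)/r = 0.0620/0.1 = 0.6200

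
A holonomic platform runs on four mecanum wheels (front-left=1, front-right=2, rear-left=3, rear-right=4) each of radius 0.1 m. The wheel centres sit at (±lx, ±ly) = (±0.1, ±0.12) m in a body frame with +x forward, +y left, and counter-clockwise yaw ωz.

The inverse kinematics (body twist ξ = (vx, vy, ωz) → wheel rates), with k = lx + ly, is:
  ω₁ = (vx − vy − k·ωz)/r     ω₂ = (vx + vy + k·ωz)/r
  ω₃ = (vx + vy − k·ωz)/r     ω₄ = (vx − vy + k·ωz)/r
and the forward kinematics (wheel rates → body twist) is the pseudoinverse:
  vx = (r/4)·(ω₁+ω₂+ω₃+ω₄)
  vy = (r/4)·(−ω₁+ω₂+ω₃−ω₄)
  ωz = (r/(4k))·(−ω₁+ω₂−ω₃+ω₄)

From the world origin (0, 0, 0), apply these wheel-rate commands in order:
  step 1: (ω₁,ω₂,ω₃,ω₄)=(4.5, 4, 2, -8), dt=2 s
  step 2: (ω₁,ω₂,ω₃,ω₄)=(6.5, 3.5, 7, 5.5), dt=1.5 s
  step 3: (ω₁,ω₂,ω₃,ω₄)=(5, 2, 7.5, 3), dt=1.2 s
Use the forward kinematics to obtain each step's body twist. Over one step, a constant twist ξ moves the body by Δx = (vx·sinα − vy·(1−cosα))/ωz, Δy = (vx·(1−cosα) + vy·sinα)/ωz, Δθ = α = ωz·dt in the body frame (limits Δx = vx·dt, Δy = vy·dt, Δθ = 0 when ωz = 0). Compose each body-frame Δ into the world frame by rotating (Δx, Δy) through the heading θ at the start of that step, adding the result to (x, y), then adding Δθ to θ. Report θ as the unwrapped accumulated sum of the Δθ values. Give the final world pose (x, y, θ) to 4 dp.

step 1: ξ=(vx,vy,ωz)=(0.0625, 0.2375, -1.1932), dt=2.0 → body Δ=(0.3799, 0.0459, -2.3864) → world pose (0.3799, 0.0459, -2.3864)
step 2: ξ=(vx,vy,ωz)=(0.5625, -0.0375, -0.5114), dt=1.5 → body Δ=(0.7429, -0.3589, -0.7670) → world pose (-0.4071, -0.2019, -3.1534)
step 3: ξ=(vx,vy,ωz)=(0.4375, 0.0375, -0.8523), dt=1.2 → body Δ=(0.4592, -0.2083, -1.0227) → world pose (-0.8638, 0.0118, -4.1761)

(-0.8638, 0.0118, -4.1761)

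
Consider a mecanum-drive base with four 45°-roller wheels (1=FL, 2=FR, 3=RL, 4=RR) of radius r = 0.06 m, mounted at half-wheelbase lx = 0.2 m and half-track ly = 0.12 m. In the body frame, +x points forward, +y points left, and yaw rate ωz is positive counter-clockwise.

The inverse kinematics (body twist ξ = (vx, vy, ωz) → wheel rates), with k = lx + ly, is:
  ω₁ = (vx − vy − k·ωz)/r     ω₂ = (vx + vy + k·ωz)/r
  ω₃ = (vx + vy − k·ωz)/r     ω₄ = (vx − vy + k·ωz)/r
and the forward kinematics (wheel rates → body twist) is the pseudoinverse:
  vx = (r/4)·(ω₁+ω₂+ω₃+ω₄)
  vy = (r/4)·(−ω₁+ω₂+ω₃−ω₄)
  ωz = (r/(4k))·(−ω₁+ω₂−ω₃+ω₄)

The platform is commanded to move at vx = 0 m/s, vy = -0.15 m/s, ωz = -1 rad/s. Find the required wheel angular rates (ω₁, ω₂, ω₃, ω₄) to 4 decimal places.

(7.8333, -7.8333, 2.8333, -2.8333)

k = lx + ly = 0.2 + 0.12 = 0.3200;  k·ωz = 0.3200·-1 = -0.3200
ω₁ (FL) = (vx − vy − k·ωz)/r = 0.4700/0.06 = 7.8333
ω₂ (FR) = (vx + vy + k·ωz)/r = -0.4700/0.06 = -7.8333
ω₃ (RL) = (vx + vy − k·ωz)/r = 0.1700/0.06 = 2.8333
ω₄ (RR) = (vx − vy + k·ωz)/r = -0.1700/0.06 = -2.8333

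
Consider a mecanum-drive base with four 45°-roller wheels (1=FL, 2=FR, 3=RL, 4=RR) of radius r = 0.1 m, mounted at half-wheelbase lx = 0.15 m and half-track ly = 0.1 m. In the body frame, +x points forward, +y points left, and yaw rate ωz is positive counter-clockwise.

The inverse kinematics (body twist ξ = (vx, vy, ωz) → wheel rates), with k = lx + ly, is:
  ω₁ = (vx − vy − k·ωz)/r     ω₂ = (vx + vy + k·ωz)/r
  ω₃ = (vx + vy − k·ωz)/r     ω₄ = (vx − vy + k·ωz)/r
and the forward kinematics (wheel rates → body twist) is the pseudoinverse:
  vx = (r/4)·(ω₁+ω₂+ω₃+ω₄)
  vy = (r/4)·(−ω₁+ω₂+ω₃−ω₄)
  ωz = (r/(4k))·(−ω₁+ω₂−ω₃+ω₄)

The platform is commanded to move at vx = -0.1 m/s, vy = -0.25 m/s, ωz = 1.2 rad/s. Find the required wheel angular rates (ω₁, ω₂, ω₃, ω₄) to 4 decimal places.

k = lx + ly = 0.15 + 0.1 = 0.2500;  k·ωz = 0.2500·1.2 = 0.3000
ω₁ (FL) = (vx − vy − k·ωz)/r = -0.1500/0.1 = -1.5000
ω₂ (FR) = (vx + vy + k·ωz)/r = -0.0500/0.1 = -0.5000
ω₃ (RL) = (vx + vy − k·ωz)/r = -0.6500/0.1 = -6.5000
ω₄ (RR) = (vx − vy + k·ωz)/r = 0.4500/0.1 = 4.5000

(-1.5000, -0.5000, -6.5000, 4.5000)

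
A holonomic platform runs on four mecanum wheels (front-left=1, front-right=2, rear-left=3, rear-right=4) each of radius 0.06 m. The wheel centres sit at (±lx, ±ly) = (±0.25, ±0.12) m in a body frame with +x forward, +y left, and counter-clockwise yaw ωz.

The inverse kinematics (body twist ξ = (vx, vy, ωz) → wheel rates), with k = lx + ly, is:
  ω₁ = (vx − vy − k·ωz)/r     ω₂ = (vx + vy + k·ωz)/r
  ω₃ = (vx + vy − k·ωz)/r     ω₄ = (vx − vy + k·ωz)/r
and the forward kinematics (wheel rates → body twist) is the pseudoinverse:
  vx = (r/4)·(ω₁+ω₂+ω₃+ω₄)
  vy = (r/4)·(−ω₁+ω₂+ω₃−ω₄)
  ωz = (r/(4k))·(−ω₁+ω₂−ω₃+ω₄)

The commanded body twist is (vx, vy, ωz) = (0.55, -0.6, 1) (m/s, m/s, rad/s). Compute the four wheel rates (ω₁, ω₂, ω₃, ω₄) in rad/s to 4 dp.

k = lx + ly = 0.25 + 0.12 = 0.3700;  k·ωz = 0.3700·1 = 0.3700
ω₁ (FL) = (vx − vy − k·ωz)/r = 0.7800/0.06 = 13.0000
ω₂ (FR) = (vx + vy + k·ωz)/r = 0.3200/0.06 = 5.3333
ω₃ (RL) = (vx + vy − k·ωz)/r = -0.4200/0.06 = -7.0000
ω₄ (RR) = (vx − vy + k·ωz)/r = 1.5200/0.06 = 25.3333

(13.0000, 5.3333, -7.0000, 25.3333)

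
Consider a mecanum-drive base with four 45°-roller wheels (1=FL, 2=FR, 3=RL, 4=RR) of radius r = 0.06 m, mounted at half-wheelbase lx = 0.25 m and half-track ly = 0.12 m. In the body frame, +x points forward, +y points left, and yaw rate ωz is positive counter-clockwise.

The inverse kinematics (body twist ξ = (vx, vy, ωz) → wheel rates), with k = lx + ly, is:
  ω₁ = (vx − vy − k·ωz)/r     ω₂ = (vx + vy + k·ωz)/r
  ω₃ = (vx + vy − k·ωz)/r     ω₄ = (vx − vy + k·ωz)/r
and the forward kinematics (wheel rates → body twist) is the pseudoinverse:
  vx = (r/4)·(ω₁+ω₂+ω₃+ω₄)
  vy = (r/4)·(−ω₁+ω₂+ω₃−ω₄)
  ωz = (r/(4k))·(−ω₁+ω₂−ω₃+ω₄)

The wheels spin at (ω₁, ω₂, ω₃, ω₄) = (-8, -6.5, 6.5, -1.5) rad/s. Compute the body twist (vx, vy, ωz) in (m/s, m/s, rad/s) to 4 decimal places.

(-0.1425, 0.1425, -0.2635)

k = lx + ly = 0.25 + 0.12 = 0.3700
ω₁+ω₂+ω₃+ω₄ = -9.5000  →  vx = (0.06/4)·-9.5000 = -0.1425
−ω₁+ω₂+ω₃−ω₄ = 9.5000  →  vy = (0.06/4)·9.5000 = 0.1425
−ω₁+ω₂−ω₃+ω₄ = -6.5000  →  ωz = (0.06/1.4800)·-6.5000 = -0.2635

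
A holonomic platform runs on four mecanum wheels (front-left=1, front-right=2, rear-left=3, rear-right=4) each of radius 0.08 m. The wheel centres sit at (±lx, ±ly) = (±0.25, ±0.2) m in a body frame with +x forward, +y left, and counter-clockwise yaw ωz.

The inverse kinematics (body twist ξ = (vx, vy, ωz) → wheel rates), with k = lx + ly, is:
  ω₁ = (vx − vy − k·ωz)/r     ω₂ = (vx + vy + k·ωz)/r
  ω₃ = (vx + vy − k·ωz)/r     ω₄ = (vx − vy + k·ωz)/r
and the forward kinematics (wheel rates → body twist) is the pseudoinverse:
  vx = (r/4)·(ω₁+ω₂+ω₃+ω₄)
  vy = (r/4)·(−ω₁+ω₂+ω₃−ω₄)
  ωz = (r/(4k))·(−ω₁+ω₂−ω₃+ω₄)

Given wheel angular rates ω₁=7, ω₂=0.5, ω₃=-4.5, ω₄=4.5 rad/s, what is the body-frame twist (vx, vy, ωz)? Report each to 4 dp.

k = lx + ly = 0.25 + 0.2 = 0.4500
ω₁+ω₂+ω₃+ω₄ = 7.5000  →  vx = (0.08/4)·7.5000 = 0.1500
−ω₁+ω₂+ω₃−ω₄ = -15.5000  →  vy = (0.08/4)·-15.5000 = -0.3100
−ω₁+ω₂−ω₃+ω₄ = 2.5000  →  ωz = (0.08/1.8000)·2.5000 = 0.1111

(0.1500, -0.3100, 0.1111)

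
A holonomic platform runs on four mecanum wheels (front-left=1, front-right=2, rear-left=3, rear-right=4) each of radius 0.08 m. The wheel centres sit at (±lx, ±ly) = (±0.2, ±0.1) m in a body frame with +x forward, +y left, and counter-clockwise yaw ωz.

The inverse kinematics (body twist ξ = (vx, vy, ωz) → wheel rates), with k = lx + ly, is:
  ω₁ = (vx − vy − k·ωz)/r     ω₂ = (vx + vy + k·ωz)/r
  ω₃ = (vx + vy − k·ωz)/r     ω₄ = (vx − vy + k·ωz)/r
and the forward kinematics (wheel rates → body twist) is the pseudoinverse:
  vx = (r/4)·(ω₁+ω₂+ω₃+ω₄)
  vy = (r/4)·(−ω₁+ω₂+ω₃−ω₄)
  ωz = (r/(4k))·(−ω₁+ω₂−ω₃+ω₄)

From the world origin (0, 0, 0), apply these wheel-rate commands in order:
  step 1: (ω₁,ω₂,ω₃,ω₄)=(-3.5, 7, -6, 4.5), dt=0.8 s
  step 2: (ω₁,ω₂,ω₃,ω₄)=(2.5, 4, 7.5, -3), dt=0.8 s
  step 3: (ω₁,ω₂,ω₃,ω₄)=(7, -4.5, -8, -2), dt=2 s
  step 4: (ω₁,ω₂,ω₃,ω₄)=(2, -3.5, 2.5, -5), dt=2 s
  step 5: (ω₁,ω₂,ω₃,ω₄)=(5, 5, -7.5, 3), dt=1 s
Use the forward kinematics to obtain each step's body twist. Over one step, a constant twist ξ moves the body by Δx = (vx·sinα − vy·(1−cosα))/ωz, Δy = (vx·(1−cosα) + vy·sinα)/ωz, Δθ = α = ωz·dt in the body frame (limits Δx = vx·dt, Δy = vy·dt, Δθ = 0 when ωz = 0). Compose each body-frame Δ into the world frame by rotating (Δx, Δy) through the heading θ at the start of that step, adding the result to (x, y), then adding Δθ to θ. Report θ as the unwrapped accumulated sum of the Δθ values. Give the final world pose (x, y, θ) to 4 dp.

(-0.3252, -0.4376, -1.1267)

step 1: ξ=(vx,vy,ωz)=(0.0400, 0.0000, 1.4000), dt=0.8 → body Δ=(0.0257, 0.0161, 1.1200) → world pose (0.0257, 0.0161, 1.1200)
step 2: ξ=(vx,vy,ωz)=(0.2200, 0.2400, -0.6000), dt=0.8 → body Δ=(0.2145, 0.1433, -0.4800) → world pose (-0.0098, 0.2716, 0.6400)
step 3: ξ=(vx,vy,ωz)=(-0.1500, -0.3500, -0.3667), dt=2.0 → body Δ=(-0.5192, -0.5338, -0.7333) → world pose (-0.1075, -0.4666, -0.0933)
step 4: ξ=(vx,vy,ωz)=(-0.0800, 0.0400, -0.8667), dt=2.0 → body Δ=(-0.0375, 0.1528, -1.7333) → world pose (-0.1305, -0.3109, -1.8267)
step 5: ξ=(vx,vy,ωz)=(0.1100, -0.2100, 0.7000), dt=1.0 → body Δ=(0.1718, -0.1563, 0.7000) → world pose (-0.3252, -0.4376, -1.1267)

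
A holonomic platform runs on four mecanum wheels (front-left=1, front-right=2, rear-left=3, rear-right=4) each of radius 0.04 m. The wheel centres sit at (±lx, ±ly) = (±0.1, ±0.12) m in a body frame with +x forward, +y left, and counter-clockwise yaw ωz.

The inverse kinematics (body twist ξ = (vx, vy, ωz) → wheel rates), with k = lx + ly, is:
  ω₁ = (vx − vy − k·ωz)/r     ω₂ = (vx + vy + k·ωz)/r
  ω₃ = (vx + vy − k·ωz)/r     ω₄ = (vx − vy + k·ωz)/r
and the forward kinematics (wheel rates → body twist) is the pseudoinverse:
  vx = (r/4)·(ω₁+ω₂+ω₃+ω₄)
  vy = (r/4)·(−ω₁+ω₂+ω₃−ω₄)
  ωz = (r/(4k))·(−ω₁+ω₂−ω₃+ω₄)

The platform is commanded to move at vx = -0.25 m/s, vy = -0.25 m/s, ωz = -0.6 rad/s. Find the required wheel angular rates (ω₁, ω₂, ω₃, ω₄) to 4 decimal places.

k = lx + ly = 0.1 + 0.12 = 0.2200;  k·ωz = 0.2200·-0.6 = -0.1320
ω₁ (FL) = (vx − vy − k·ωz)/r = 0.1320/0.04 = 3.3000
ω₂ (FR) = (vx + vy + k·ωz)/r = -0.6320/0.04 = -15.8000
ω₃ (RL) = (vx + vy − k·ωz)/r = -0.3680/0.04 = -9.2000
ω₄ (RR) = (vx − vy + k·ωz)/r = -0.1320/0.04 = -3.3000

(3.3000, -15.8000, -9.2000, -3.3000)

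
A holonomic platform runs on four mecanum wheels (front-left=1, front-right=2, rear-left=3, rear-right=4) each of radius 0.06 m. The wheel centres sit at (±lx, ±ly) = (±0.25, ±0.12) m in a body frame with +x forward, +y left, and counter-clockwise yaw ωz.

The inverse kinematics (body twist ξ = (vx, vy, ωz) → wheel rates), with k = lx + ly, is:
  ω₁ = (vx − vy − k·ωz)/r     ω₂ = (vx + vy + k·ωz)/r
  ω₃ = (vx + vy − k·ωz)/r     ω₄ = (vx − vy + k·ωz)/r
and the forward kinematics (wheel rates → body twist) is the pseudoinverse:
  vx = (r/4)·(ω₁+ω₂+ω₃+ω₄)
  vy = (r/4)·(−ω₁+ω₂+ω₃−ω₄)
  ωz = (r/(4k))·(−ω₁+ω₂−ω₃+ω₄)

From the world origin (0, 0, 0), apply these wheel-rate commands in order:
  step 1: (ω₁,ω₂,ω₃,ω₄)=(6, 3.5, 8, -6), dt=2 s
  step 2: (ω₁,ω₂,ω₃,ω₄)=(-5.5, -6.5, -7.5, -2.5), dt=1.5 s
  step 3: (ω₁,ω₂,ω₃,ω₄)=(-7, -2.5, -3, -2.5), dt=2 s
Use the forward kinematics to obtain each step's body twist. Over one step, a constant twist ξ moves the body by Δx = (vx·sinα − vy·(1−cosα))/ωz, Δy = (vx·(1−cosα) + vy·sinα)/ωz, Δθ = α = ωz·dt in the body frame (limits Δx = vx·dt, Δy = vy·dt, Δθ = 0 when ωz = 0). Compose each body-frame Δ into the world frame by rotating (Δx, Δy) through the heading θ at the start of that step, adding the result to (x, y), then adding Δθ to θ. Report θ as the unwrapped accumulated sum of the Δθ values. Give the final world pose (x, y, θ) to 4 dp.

(-0.0364, 0.8915, -0.6892)

step 1: ξ=(vx,vy,ωz)=(0.1725, 0.1725, -0.6689), dt=2.0 → body Δ=(0.4493, 0.0526, -1.3378) → world pose (0.4493, 0.0526, -1.3378)
step 2: ξ=(vx,vy,ωz)=(-0.3300, -0.0900, 0.1622), dt=1.5 → body Δ=(-0.4738, -0.1936, 0.2432) → world pose (0.1515, 0.4689, -1.0946)
step 3: ξ=(vx,vy,ωz)=(-0.2250, 0.0600, 0.2027), dt=2.0 → body Δ=(-0.4618, 0.0268, 0.4054) → world pose (-0.0364, 0.8915, -0.6892)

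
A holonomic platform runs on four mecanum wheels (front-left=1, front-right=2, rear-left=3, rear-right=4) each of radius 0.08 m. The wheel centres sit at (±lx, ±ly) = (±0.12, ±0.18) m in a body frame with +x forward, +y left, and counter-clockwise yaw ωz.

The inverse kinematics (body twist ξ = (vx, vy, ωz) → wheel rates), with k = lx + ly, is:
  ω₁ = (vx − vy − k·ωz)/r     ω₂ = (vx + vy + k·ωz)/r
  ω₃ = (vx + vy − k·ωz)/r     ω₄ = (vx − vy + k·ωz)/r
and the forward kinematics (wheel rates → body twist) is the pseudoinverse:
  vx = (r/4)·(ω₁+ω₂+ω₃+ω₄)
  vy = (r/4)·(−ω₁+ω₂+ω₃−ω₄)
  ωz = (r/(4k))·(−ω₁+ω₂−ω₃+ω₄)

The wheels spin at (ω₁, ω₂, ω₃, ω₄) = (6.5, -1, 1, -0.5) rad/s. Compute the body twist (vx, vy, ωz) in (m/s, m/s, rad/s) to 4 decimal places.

k = lx + ly = 0.12 + 0.18 = 0.3000
ω₁+ω₂+ω₃+ω₄ = 6.0000  →  vx = (0.08/4)·6.0000 = 0.1200
−ω₁+ω₂+ω₃−ω₄ = -6.0000  →  vy = (0.08/4)·-6.0000 = -0.1200
−ω₁+ω₂−ω₃+ω₄ = -9.0000  →  ωz = (0.08/1.2000)·-9.0000 = -0.6000

(0.1200, -0.1200, -0.6000)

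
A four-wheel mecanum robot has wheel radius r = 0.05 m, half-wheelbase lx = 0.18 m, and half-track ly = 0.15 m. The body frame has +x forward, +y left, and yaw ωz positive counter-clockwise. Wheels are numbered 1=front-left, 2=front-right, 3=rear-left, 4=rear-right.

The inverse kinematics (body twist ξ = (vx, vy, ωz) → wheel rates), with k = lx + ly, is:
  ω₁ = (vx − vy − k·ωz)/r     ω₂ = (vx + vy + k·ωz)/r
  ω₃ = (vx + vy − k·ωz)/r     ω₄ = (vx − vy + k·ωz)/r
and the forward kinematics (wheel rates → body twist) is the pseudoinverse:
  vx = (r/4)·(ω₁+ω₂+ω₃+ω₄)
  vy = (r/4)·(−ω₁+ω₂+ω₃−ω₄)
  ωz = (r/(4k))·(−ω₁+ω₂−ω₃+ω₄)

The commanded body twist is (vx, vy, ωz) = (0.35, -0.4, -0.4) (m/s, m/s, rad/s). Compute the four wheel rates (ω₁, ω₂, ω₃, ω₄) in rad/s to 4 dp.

k = lx + ly = 0.18 + 0.15 = 0.3300;  k·ωz = 0.3300·-0.4 = -0.1320
ω₁ (FL) = (vx − vy − k·ωz)/r = 0.8820/0.05 = 17.6400
ω₂ (FR) = (vx + vy + k·ωz)/r = -0.1820/0.05 = -3.6400
ω₃ (RL) = (vx + vy − k·ωz)/r = 0.0820/0.05 = 1.6400
ω₄ (RR) = (vx − vy + k·ωz)/r = 0.6180/0.05 = 12.3600

(17.6400, -3.6400, 1.6400, 12.3600)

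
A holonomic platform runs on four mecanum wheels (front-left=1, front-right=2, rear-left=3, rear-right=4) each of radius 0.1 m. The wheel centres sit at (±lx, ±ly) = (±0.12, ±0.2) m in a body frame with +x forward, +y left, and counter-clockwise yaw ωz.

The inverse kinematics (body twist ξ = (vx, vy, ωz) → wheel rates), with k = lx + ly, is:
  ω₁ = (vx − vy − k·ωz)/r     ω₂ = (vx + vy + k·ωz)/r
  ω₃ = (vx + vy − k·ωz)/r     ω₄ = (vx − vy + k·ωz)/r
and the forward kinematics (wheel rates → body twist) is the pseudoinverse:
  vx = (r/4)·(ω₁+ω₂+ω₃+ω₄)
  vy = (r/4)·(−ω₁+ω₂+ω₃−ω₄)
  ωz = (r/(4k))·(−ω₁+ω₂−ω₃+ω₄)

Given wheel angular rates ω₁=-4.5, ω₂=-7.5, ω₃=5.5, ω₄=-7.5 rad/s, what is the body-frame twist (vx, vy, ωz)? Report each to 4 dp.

(-0.3500, 0.2500, -1.2500)

k = lx + ly = 0.12 + 0.2 = 0.3200
ω₁+ω₂+ω₃+ω₄ = -14.0000  →  vx = (0.1/4)·-14.0000 = -0.3500
−ω₁+ω₂+ω₃−ω₄ = 10.0000  →  vy = (0.1/4)·10.0000 = 0.2500
−ω₁+ω₂−ω₃+ω₄ = -16.0000  →  ωz = (0.1/1.2800)·-16.0000 = -1.2500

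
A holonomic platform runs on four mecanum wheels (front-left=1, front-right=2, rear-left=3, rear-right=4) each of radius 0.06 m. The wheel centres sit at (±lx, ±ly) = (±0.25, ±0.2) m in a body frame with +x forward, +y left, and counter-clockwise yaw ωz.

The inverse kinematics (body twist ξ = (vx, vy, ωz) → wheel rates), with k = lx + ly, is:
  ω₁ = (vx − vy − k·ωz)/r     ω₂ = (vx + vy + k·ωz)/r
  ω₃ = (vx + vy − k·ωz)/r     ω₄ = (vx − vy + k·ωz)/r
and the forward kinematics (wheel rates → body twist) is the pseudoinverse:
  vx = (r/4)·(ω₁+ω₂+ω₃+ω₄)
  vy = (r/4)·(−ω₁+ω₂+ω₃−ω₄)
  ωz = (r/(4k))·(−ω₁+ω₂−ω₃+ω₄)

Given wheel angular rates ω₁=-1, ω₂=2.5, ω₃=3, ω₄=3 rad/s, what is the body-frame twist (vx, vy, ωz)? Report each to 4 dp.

k = lx + ly = 0.25 + 0.2 = 0.4500
ω₁+ω₂+ω₃+ω₄ = 7.5000  →  vx = (0.06/4)·7.5000 = 0.1125
−ω₁+ω₂+ω₃−ω₄ = 3.5000  →  vy = (0.06/4)·3.5000 = 0.0525
−ω₁+ω₂−ω₃+ω₄ = 3.5000  →  ωz = (0.06/1.8000)·3.5000 = 0.1167

(0.1125, 0.0525, 0.1167)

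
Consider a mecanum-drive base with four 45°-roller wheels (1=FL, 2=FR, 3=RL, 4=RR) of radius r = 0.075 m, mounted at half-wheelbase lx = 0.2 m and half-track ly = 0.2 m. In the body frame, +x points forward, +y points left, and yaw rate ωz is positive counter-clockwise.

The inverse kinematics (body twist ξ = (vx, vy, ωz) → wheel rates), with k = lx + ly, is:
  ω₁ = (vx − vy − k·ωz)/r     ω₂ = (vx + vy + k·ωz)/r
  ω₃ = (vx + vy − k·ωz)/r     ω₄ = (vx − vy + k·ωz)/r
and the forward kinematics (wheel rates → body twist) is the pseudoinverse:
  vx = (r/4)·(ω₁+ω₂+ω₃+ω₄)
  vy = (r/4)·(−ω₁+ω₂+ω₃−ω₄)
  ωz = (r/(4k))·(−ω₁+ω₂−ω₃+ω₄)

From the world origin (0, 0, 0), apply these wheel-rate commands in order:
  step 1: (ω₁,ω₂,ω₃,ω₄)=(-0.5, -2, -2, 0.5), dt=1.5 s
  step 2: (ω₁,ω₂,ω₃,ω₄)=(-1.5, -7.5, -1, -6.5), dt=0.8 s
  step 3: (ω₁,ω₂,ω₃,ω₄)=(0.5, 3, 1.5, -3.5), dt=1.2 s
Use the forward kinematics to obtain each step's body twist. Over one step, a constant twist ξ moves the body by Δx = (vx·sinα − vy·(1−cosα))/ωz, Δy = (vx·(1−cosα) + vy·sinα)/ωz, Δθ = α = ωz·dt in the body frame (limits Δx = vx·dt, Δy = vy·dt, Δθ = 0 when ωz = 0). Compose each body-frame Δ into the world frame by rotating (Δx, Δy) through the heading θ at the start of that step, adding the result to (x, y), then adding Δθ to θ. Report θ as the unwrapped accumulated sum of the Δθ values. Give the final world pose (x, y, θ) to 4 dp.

(-0.2514, 0.0509, -0.5016)

step 1: ξ=(vx,vy,ωz)=(-0.0750, -0.0750, 0.0469), dt=1.5 → body Δ=(-0.1085, -0.1164, 0.0703) → world pose (-0.1085, -0.1164, 0.0703)
step 2: ξ=(vx,vy,ωz)=(-0.3094, -0.0094, -0.5391), dt=0.8 → body Δ=(-0.2415, 0.0453, -0.4312) → world pose (-0.3525, -0.0882, -0.3609)
step 3: ξ=(vx,vy,ωz)=(0.0281, 0.1406, -0.1172), dt=1.2 → body Δ=(0.0455, 0.1658, -0.1406) → world pose (-0.2514, 0.0509, -0.5016)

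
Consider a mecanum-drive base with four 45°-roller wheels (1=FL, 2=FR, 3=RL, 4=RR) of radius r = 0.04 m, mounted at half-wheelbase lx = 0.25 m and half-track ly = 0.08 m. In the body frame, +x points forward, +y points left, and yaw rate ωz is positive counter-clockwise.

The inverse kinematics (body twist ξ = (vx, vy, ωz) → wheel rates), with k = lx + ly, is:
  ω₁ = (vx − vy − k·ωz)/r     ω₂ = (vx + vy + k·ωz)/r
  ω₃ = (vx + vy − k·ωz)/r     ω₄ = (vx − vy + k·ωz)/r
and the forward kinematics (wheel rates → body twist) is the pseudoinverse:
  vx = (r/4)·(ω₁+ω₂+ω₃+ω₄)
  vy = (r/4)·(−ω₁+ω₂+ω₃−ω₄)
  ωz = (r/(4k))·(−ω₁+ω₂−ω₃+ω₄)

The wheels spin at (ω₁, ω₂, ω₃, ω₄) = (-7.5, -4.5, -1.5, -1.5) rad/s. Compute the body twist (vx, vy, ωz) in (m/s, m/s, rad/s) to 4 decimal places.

k = lx + ly = 0.25 + 0.08 = 0.3300
ω₁+ω₂+ω₃+ω₄ = -15.0000  →  vx = (0.04/4)·-15.0000 = -0.1500
−ω₁+ω₂+ω₃−ω₄ = 3.0000  →  vy = (0.04/4)·3.0000 = 0.0300
−ω₁+ω₂−ω₃+ω₄ = 3.0000  →  ωz = (0.04/1.3200)·3.0000 = 0.0909

(-0.1500, 0.0300, 0.0909)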